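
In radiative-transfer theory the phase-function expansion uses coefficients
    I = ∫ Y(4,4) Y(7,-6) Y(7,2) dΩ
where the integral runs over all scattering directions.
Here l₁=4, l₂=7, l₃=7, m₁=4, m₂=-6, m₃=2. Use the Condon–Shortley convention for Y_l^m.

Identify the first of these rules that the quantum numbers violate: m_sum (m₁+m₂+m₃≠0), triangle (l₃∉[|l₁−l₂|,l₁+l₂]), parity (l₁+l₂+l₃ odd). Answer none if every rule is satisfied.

Σmᵢ = 0  ✓
l₃∈[|l₁−l₂|,l₁+l₂]=[3,11], have l₃=7  ✓
Σlᵢ = 18 ⇒ even  ✓

none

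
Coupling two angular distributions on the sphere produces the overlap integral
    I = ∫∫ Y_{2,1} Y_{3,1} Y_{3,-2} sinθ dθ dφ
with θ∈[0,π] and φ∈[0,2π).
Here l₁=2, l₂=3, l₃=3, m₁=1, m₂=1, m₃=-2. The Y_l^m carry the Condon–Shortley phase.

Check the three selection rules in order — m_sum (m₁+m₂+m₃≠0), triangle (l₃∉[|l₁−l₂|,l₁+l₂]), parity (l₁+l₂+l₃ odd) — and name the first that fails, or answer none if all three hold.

azimuthal sum: 1 + 1 − 2 = 0  ✓
1 ≤ 3 ≤ 5 (triangle on l)  ✓
L = 2 + 3 + 3 = 8 (even)  ✓

none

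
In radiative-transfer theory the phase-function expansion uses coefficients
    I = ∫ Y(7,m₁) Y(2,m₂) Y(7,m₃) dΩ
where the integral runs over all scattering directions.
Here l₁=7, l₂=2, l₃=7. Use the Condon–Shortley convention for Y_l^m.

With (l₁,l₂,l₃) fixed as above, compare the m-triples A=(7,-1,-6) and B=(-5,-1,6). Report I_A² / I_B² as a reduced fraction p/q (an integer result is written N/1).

Shared (l₁,l₂,l₃)=(7,2,7): N and (l;000)² cancel in I_A²/I_B².
A: Δ = 2!·12!·2!/17! = 1/185640; Racah Σ t=0..0: t=0:+1/958003200 = 1/958003200; ⇒ 3j(7 2 7; 7 -1 -6)² = 13/680, sgn -1
B: Δ = 2!·12!·2!/17! = 1/185640; Racah Σ t=0..1: t=0:+1/958003200 t=1:−1/79833600 = -1/87091200; ⇒ 3j(7 2 7; -5 -1 6)² = 121/4760, sgn +1
I_A²/I_B² = (13/680)/(121/4760) = 91/121

91/121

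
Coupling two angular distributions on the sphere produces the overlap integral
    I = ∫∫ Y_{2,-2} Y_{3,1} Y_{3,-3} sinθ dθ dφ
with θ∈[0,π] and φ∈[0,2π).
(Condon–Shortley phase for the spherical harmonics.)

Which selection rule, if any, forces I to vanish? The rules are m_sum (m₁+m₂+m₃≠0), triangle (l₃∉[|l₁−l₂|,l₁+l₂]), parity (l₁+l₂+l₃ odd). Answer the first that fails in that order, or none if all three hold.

m₁+m₂+m₃ = -2 + 1 − 3 = -4  ✗
triangle: |2−3|=1 ≤ l₃=3 ≤ 2+3=5
parity: l₁+l₂+l₃ = 8 is even

m_sum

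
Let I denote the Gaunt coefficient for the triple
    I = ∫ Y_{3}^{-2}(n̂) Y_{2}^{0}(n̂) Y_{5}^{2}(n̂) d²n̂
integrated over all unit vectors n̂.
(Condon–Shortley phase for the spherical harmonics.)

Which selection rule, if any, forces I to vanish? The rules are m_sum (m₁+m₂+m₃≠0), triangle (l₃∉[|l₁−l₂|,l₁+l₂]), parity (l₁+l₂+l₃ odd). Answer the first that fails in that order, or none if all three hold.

none

azimuthal sum: -2 + 0 + 2 = 0  ✓
1 ≤ 5 ≤ 5 (triangle on l)  ✓
L = 3 + 2 + 5 = 10 (even)  ✓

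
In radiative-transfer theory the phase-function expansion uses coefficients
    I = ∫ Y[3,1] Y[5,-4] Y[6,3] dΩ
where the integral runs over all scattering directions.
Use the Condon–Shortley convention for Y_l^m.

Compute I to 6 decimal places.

0.176531

Checks pass: Σm=0; 14 even; l₃=6∈[2,8].
(2·3+1)(2·5+1)(2·6+1) = 1001
Δ: 2! 4! 8! / 15! → 1/675675
sum: t=0:+1/8640 t=1:−1/2304 t=2:+1/8640 = -7/34560
3j²(3 5 6; 0 0 0) = Δ·Π!·Σ² = 7/429  (sign -1)
sum: t=0:+1/40320 t=1:−1/241920 = 1/48384
3j²(3 5 6; 1 -4 3) = Δ·Π!·Σ² = 24/1001  (sign -1)
combine: 4πI² = 1001·7/429·24/1001 = 56/143
take √, sign +1: I = 0.17653103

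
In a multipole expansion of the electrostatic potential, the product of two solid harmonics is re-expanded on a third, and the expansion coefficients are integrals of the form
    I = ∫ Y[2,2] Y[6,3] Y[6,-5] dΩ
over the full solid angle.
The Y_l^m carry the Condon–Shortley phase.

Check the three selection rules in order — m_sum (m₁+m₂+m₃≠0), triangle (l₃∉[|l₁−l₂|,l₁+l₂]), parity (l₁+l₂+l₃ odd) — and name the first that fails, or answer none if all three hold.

m₁+m₂+m₃ = 2 + 3 − 5 = 0  ✓
triangle: |2−6|=4 ≤ l₃=6 ≤ 2+6=8  ✓
parity: l₁+l₂+l₃ = 14 is even  ✓

none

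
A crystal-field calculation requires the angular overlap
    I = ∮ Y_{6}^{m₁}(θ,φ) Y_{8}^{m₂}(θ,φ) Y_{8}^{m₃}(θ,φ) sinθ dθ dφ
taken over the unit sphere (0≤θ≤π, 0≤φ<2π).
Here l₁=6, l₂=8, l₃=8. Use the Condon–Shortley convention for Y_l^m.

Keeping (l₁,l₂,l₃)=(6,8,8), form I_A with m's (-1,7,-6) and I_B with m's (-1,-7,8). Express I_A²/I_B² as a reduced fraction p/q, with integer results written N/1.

5/24

Shared (l₁,l₂,l₃)=(6,8,8): N and (l;000)² cancel in I_A²/I_B².
A: Δ = 6!·6!·10!/23! = 1/13742520792; Racah Σ t=5..6: t=5:−1/20901888000 t=6:+1/31352832000 = -1/62705664000; ⇒ 3j(6 8 8; -1 7 -6)² = 455/178296, sgn -1
B: Δ = 6!·6!·10!/23! = 1/13742520792; Racah Σ t=1..1: t=1:−1/313528320000 = -1/313528320000; ⇒ 3j(6 8 8; -1 -7 8)² = 91/7429, sgn -1
I_A²/I_B² = (455/178296)/(91/7429) = 5/24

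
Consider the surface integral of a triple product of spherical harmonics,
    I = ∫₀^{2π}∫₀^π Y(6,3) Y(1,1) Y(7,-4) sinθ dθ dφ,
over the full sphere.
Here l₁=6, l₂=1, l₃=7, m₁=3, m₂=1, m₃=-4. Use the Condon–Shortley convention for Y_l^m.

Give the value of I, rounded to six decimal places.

0.259489

Rules hold: Σm=0, L=14 even, 5≤7≤7.
N = 13·3·15 = 585
Δ = 0!·12!·2!/15! = 1/1365
Racah Σ t=0..0: t=0:+1/518400 = 1/518400
⇒ 3j(6 1 7; 0 0 0)² = 7/195, sgn -1
Racah Σ t=0..0: t=0:+1/4354560 = 1/4354560
⇒ 3j(6 1 7; 3 1 -4)² = 11/273, sgn -1
4πI² = N·(3j₀)²·(3jₘ)² = 11/13
I = +1·√(0.846154/4π) = 0.25948947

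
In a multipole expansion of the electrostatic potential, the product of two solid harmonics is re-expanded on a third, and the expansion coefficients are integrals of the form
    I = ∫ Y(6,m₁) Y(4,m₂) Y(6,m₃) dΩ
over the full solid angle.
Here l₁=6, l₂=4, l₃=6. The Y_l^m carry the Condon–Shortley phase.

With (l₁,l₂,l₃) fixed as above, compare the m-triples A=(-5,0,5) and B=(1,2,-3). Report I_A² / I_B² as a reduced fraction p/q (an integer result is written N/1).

121/16

l's match ⇒ only the (l;m) 3-j factors differ between A and B.
A: triangle coeff Δ(6,4,6) = 1/15315300; Σ_t [3,4]: t=3:−1/1451520 t=4:+1/2903040 = -1/2903040; (3j)²=11/1547 [(6 4 6; -5 0 5)], sign=+1
B: triangle coeff Δ(6,4,6) = 1/15315300; Σ_t [2,4]: t=2:+1/69120 t=3:−1/51840 t=4:+1/483840 = -1/362880; (3j)²=16/17017 [(6 4 6; 1 2 -3)], sign=+1
I_A²/I_B² = (11/1547)/(16/17017) = 121/16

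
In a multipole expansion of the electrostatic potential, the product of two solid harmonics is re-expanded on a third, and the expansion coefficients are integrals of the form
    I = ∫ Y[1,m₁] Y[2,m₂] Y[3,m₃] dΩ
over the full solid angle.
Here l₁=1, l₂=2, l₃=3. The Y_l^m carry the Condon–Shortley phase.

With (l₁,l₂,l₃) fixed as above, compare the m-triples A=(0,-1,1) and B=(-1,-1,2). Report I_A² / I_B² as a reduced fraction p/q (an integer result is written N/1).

Same 1,2,3: normalisation and zero-m 3j drop out of the ratio.
A: Δ: 0! 2! 4! / 7! → 1/105; sum: t=0:+1/6 = 1/6; 3j²(1 2 3; 0 -1 1) = Δ·Π!·Σ² = 8/105  (sign +1)
B: Δ: 0! 2! 4! / 7! → 1/105; sum: t=0:+1/12 = 1/12; 3j²(1 2 3; -1 -1 2) = Δ·Π!·Σ² = 2/21  (sign -1)
I_A²/I_B² = (8/105)/(2/21) = 4/5

4/5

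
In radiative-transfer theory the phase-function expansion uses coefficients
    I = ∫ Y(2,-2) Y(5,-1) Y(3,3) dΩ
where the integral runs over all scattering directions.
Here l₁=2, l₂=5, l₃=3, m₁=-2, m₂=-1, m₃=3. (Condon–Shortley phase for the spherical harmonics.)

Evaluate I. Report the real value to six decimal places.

-0.023961

m-sum 0 ✓  L=10 even ✓  3≤3≤7 ✓
Π(2lᵢ+1) = 5×11×7 = 385
triangle coeff Δ(2,5,3) = 1/2310
Σ_t [2,2]: t=2:+1/144 = 1/144
(3j)²=10/231 [(2 5 3; 0 0 0)], sign=-1
Σ_t [4,4]: t=4:+1/17280 = 1/17280
(3j)²=1/2310 [(2 5 3; -2 -1 3)], sign=+1
⇒ 4πI² = 5/693
I = (-1)√(5/693/(4π)) = -0.02396147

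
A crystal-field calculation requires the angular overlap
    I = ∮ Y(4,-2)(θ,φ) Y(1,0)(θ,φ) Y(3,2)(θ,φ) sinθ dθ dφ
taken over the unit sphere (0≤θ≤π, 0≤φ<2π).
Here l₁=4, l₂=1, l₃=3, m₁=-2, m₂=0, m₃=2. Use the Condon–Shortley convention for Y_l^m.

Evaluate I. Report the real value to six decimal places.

0.213244

Checks pass: Σm=0; 8 even; l₃=3∈[3,5].
(2·4+1)(2·1+1)(2·3+1) = 189
Δ: 2! 6! 0! / 9! → 1/252
sum: t=1:−1/36 = -1/36
3j²(4 1 3; 0 0 0) = Δ·Π!·Σ² = 4/63  (sign +1)
sum: t=1:−1/120 = -1/120
3j²(4 1 3; -2 0 2) = Δ·Π!·Σ² = 1/21  (sign +1)
combine: 4πI² = 189·4/63·1/21 = 4/7
take √, sign +1: I = 0.21324362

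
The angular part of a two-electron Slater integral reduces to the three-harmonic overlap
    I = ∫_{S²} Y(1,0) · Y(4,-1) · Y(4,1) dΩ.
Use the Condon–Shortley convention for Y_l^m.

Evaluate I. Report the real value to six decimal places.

L=9 odd ⇒ parity kills the (l;000) factor ⇒ I = 0

0.000000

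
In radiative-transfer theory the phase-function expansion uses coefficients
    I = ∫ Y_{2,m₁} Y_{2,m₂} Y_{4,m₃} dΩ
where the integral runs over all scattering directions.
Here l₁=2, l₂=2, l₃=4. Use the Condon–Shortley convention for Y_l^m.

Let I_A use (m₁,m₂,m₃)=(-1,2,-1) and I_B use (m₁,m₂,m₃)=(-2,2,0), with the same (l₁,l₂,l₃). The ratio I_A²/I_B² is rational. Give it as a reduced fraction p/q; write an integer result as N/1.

5/1

l's match ⇒ only the (l;m) 3-j factors differ between A and B.
A: triangle coeff Δ(2,2,4) = 1/630; Σ_t [0,0]: t=0:+1/144 = 1/144; (3j)²=1/126 [(2 2 4; -1 2 -1)], sign=-1
B: triangle coeff Δ(2,2,4) = 1/630; Σ_t [0,0]: t=0:+1/576 = 1/576; (3j)²=1/630 [(2 2 4; -2 2 0)], sign=+1
I_A²/I_B² = (1/126)/(1/630) = 5/1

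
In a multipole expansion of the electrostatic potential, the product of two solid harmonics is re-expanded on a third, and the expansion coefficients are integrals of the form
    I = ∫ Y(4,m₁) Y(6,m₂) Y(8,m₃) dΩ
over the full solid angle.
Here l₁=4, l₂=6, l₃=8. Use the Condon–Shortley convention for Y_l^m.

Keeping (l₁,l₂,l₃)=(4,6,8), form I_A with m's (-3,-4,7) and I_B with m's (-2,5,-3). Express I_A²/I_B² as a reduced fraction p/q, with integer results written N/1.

Same 4,6,8: normalisation and zero-m 3j drop out of the ratio.
A: Δ: 2! 6! 10! / 19! → 1/23279256; sum: t=1:−1/261273600 t=2:+1/870912000 = -1/373248000; 3j²(4 6 8; -3 -4 7) = Δ·Π!·Σ² = 343/23256  (sign +1)
B: Δ: 2! 6! 10! / 19! → 1/23279256; sum: t=1:−1/435456000 t=2:+1/34836480 = 23/870912000; 3j²(4 6 8; -2 5 -3) = Δ·Π!·Σ² = 5819/705432  (sign -1)
I_A²/I_B² = (343/23256)/(5819/705432) = 31213/17457

31213/17457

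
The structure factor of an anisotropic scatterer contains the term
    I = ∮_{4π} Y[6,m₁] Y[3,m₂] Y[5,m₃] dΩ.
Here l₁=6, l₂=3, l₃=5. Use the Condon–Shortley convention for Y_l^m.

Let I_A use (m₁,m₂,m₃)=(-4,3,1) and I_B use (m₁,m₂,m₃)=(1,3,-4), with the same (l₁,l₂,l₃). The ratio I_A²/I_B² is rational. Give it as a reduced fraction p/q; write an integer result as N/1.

l's match ⇒ only the (l;m) 3-j factors differ between A and B.
A: triangle coeff Δ(6,3,5) = 1/675675; Σ_t [4,4]: t=4:+1/69120 = 1/69120; (3j)²=4/143 [(6 3 5; -4 3 1)], sign=+1
B: triangle coeff Δ(6,3,5) = 1/675675; Σ_t [4,4]: t=4:+1/241920 = 1/241920; (3j)²=4/1001 [(6 3 5; 1 3 -4)], sign=-1
I_A²/I_B² = (4/143)/(4/1001) = 7/1

7/1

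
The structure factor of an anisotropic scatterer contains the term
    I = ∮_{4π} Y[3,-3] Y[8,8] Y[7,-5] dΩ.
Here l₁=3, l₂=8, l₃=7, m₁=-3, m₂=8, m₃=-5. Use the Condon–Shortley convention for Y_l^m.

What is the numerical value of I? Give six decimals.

Rules hold: Σm=0, L=18 even, 5≤7≤11.
N = 7·17·15 = 1785
Δ = 4!·2!·12!/19! = 1/5290740
Racah Σ t=1..3: t=1:−1/7257600 t=2:+1/2073600 t=3:−1/7257600 = 1/4838400
⇒ 3j(3 8 7; 0 0 0)² = 252/20995, sgn -1
Racah Σ t=4..4: t=4:+1/22992076800 = 1/22992076800
⇒ 3j(3 8 7; -3 8 -5)² = 5/969, sgn +1
4πI² = N·(3j₀)²·(3jₘ)² = 8820/79781
I = -1·√(0.110553/4π) = -0.09379499

-0.093795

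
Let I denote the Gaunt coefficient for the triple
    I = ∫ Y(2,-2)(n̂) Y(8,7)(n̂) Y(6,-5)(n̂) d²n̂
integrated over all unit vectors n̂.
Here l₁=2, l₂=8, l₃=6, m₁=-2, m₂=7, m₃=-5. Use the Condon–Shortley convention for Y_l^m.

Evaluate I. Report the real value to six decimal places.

m-sum 0 ✓  L=16 even ✓  6≤6≤10 ✓
Π(2lᵢ+1) = 5×17×13 = 1105
triangle coeff Δ(2,8,6) = 1/30940
Σ_t [2,2]: t=2:+1/2073600 = 1/2073600
(3j)²=28/1105 [(2 8 6; 0 0 0)], sign=+1
Σ_t [4,4]: t=4:+1/958003200 = 1/958003200
(3j)²=3/68 [(2 8 6; -2 7 -5)], sign=-1
⇒ 4πI² = 21/17
I = (-1)√(21/17/(4π)) = -0.31353083

-0.313531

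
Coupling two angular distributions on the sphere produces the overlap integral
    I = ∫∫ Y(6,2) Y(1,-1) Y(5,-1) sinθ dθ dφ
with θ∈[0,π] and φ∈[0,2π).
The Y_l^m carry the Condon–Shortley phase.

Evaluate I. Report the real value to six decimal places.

Checks pass: Σm=0; 12 even; l₃=5∈[5,7].
(2·6+1)(2·1+1)(2·5+1) = 429
Δ: 2! 10! 0! / 13! → 1/858
sum: t=1:−1/14400 = -1/14400
3j²(6 1 5; 0 0 0) = Δ·Π!·Σ² = 6/143  (sign +1)
sum: t=0:+1/34560 = 1/34560
3j²(6 1 5; 2 -1 -1) = Δ·Π!·Σ² = 14/429  (sign +1)
combine: 4πI² = 429·6/143·14/429 = 84/143
take √, sign +1: I = 0.21620548

0.216205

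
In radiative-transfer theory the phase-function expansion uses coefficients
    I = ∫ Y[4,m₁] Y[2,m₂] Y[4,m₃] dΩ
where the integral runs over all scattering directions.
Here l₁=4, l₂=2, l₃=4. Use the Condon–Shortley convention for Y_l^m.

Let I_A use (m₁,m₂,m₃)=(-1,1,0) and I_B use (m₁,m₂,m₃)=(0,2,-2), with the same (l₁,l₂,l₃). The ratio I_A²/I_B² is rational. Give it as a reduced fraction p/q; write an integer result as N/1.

Same 4,2,4: normalisation and zero-m 3j drop out of the ratio.
A: Δ: 2! 6! 2! / 11! → 1/13860; sum: t=1:−1/96 t=2:+1/72 = 1/288; 3j²(4 2 4; -1 1 0) = Δ·Π!·Σ² = 1/462  (sign +1)
B: Δ: 2! 6! 2! / 11! → 1/13860; sum: t=2:+1/192 = 1/192; 3j²(4 2 4; 0 2 -2) = Δ·Π!·Σ² = 3/77  (sign +1)
I_A²/I_B² = (1/462)/(3/77) = 1/18

1/18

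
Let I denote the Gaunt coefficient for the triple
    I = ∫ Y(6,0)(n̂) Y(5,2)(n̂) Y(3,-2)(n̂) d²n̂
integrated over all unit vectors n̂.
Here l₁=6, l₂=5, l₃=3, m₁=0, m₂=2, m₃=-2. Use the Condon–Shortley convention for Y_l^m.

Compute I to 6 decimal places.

Checks pass: Σm=0; 14 even; l₃=3∈[1,11].
(2·6+1)(2·5+1)(2·3+1) = 1001
Δ: 8! 4! 2! / 15! → 1/675675
sum: t=3:−1/8640 t=4:+1/2304 t=5:−1/8640 = 7/34560
3j²(6 5 3; 0 0 0) = Δ·Π!·Σ² = 7/429  (sign -1)
sum: t=5:−1/8640 t=6:+1/34560 = -1/11520
3j²(6 5 3; 0 2 -2) = Δ·Π!·Σ² = 3/143  (sign +1)
combine: 4πI² = 1001·7/429·3/143 = 49/143
take √, sign -1: I = -0.16512966

-0.165130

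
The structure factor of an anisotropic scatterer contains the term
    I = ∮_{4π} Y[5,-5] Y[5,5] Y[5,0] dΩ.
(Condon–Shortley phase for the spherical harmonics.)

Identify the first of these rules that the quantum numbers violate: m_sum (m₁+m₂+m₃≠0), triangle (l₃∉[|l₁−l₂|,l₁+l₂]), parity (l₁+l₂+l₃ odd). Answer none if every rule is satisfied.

azimuthal sum: -5 + 5 + 0 = 0  ✓
0 ≤ 5 ≤ 10 (triangle on l)  ✓
L = 5 + 5 + 5 = 15 (odd)  ✗

parity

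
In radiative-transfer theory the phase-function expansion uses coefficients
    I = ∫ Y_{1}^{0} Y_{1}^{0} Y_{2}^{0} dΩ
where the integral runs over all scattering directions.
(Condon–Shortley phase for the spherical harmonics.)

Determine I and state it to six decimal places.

0.252313

Checks pass: Σm=0; 4 even; l₃=2∈[0,2].
(2·1+1)(2·1+1)(2·2+1) = 45
Δ: 0! 2! 2! / 5! → 1/30
sum: t=0:+1/1 = 1/1
3j²(1 1 2; 0 0 0) = Δ·Π!·Σ² = 2/15  (sign +1)
(m-triple is (0,0,0) — same symbol as above.)
combine: 4πI² = 45·2/15·2/15 = 4/5
take √, sign +1: I = 0.25231325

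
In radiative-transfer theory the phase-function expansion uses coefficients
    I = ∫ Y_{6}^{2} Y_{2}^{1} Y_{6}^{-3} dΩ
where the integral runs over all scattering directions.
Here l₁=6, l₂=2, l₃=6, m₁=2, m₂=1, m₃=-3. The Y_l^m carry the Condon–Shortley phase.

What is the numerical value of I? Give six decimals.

-0.140463

Rules hold: Σm=0, L=14 even, 4≤6≤8.
N = 13·5·13 = 845
Δ = 2!·10!·2!/15! = 1/90090
Racah Σ t=0..2: t=0:+1/69120 t=1:−1/14400 t=2:+1/69120 = -7/172800
⇒ 3j(6 2 6; 0 0 0)² = 14/715, sgn -1
Racah Σ t=1..2: t=1:−1/60480 t=2:+1/161280 = -1/96768
⇒ 3j(6 2 6; 2 1 -3)² = 15/1001, sgn +1
4πI² = N·(3j₀)²·(3jₘ)² = 30/121
I = -1·√(0.247934/4π) = -0.14046335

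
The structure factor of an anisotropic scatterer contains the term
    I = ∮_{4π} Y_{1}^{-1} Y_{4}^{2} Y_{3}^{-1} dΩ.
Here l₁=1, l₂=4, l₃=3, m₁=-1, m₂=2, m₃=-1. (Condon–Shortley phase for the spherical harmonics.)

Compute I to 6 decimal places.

m-sum 0 ✓  L=8 even ✓  3≤3≤5 ✓
Π(2lᵢ+1) = 3×9×7 = 189
triangle coeff Δ(1,4,3) = 1/252
Σ_t [1,1]: t=1:−1/36 = -1/36
(3j)²=4/63 [(1 4 3; 0 0 0)], sign=+1
Σ_t [2,2]: t=2:+1/96 = 1/96
(3j)²=5/84 [(1 4 3; -1 2 -1)], sign=+1
⇒ 4πI² = 5/7
I = (+1)√(5/7/(4π)) = 0.23841361

0.238414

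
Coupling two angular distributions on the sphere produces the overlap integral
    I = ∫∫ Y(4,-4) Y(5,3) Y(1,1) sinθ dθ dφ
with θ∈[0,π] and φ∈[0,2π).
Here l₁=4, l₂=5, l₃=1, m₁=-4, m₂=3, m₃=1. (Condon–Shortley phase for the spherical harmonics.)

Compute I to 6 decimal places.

Rules hold: Σm=0, L=10 even, 1≤1≤9.
N = 9·11·3 = 297
Δ = 8!·0!·2!/11! = 1/495
Racah Σ t=4..4: t=4:+1/576 = 1/576
⇒ 3j(4 5 1; 0 0 0)² = 5/99, sgn -1
Racah Σ t=8..8: t=8:+1/80640 = 1/80640
⇒ 3j(4 5 1; -4 3 1)² = 1/495, sgn +1
4πI² = N·(3j₀)²·(3jₘ)² = 1/33
I = -1·√(0.030303/4π) = -0.04910640

-0.049106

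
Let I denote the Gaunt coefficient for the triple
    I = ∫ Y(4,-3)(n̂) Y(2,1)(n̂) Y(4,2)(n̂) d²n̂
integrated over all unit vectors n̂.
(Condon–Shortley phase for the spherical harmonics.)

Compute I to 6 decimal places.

-0.187702

Rules hold: Σm=0, L=10 even, 2≤4≤6.
N = 9·5·9 = 405
Δ = 2!·6!·2!/11! = 1/13860
Racah Σ t=0..2: t=0:+1/192 t=1:−1/36 t=2:+1/192 = -5/288
⇒ 3j(4 2 4; 0 0 0)² = 20/693, sgn -1
Racah Σ t=1..2: t=1:−1/1440 t=2:+1/240 = 1/288
⇒ 3j(4 2 4; -3 1 2)² = 5/132, sgn +1
4πI² = N·(3j₀)²·(3jₘ)² = 375/847
I = -1·√(0.442739/4π) = -0.18770204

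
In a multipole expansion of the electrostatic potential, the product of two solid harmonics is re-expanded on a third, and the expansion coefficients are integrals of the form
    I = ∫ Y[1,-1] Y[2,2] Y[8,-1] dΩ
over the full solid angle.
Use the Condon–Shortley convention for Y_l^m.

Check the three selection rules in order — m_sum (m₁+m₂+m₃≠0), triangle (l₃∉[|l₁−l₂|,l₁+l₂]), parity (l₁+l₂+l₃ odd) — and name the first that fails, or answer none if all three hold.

triangle

Σmᵢ = 0  ✓
l₃∈[|l₁−l₂|,l₁+l₂]=[1,3], have l₃=8  ✗
Σlᵢ = 11 ⇒ odd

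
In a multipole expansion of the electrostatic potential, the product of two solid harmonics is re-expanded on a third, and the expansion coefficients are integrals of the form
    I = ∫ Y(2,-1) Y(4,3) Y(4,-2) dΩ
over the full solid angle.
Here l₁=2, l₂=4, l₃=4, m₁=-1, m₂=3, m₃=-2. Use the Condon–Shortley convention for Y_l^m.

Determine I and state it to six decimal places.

m-sum 0 ✓  L=10 even ✓  2≤4≤6 ✓
Π(2lᵢ+1) = 5×9×9 = 405
triangle coeff Δ(2,4,4) = 1/13860
Σ_t [0,2]: t=0:+1/192 t=1:−1/36 t=2:+1/192 = -5/288
(3j)²=20/693 [(2 4 4; 0 0 0)], sign=-1
Σ_t [1,2]: t=1:−1/1440 t=2:+1/240 = 1/288
(3j)²=5/132 [(2 4 4; -1 3 -2)], sign=+1
⇒ 4πI² = 375/847
I = (-1)√(375/847/(4π)) = -0.18770204

-0.187702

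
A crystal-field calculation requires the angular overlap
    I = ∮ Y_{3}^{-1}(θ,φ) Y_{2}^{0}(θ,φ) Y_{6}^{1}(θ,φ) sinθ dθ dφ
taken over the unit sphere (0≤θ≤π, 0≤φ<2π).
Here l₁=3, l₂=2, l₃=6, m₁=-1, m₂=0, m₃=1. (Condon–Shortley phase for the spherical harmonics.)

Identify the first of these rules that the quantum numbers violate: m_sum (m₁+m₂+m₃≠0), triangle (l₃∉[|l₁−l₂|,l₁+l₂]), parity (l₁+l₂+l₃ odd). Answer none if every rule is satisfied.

triangle

m₁+m₂+m₃ = -1 + 0 + 1 = 0  ✓
triangle: |3−2|=1 ≤ l₃=6 ≤ 3+2=5  ✗
parity: l₁+l₂+l₃ = 11 is odd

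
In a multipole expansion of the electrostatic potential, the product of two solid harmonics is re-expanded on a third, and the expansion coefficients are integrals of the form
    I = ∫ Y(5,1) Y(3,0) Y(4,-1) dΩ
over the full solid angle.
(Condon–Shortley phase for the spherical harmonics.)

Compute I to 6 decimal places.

Checks pass: Σm=0; 12 even; l₃=4∈[2,8].
(2·5+1)(2·3+1)(2·4+1) = 693
Δ: 4! 6! 2! / 13! → 1/180180
sum: t=1:−1/576 t=2:+1/144 t=3:−1/576 = 1/288
3j²(5 3 4; 0 0 0) = Δ·Π!·Σ² = 20/1001  (sign +1)
sum: t=1:−1/432 t=2:+1/192 t=3:−1/1440 = 19/8640
3j²(5 3 4; 1 0 -1) = Δ·Π!·Σ² = 361/30030  (sign -1)
combine: 4πI² = 693·20/1001·361/30030 = 2166/13013
take √, sign -1: I = -0.11508947

-0.115089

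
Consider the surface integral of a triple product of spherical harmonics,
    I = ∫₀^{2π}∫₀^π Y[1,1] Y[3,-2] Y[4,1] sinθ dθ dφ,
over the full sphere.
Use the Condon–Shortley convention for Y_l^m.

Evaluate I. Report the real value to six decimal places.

-0.106622

m-sum 0 ✓  L=8 even ✓  2≤4≤4 ✓
Π(2lᵢ+1) = 3×7×9 = 189
triangle coeff Δ(1,3,4) = 1/252
Σ_t [0,0]: t=0:+1/36 = 1/36
(3j)²=4/63 [(1 3 4; 0 0 0)], sign=+1
Σ_t [0,0]: t=0:+1/240 = 1/240
(3j)²=1/84 [(1 3 4; 1 -2 1)], sign=-1
⇒ 4πI² = 1/7
I = (-1)√(1/7/(4π)) = -0.10662181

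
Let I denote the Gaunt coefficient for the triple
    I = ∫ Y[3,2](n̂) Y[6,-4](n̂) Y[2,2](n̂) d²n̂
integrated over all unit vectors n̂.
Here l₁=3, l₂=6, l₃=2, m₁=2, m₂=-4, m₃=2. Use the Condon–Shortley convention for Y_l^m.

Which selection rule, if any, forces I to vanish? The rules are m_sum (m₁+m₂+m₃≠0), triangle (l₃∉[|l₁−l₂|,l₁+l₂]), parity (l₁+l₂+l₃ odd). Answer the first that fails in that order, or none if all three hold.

triangle

azimuthal sum: 2 − 4 + 2 = 0  ✓
3 ≤ 2 ≤ 9 (triangle on l)  ✗
L = 3 + 6 + 2 = 11 (odd)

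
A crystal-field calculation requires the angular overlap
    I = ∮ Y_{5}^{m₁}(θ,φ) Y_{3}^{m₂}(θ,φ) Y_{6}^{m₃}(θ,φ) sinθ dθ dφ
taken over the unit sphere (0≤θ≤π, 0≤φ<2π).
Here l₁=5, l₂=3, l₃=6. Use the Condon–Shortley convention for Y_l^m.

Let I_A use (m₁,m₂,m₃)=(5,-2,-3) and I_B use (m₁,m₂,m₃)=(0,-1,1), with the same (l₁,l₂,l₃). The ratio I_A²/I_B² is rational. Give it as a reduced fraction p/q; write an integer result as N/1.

9/7

l's match ⇒ only the (l;m) 3-j factors differ between A and B.
A: triangle coeff Δ(5,3,6) = 1/675675; Σ_t [0,0]: t=0:+1/483840 = 1/483840; (3j)²=6/1001 [(5 3 6; 5 -2 -3)], sign=-1
B: triangle coeff Δ(5,3,6) = 1/675675; Σ_t [0,2]: t=0:+1/5760 t=1:−1/3456 t=2:+1/34560 = -1/11520; (3j)²=2/429 [(5 3 6; 0 -1 1)], sign=+1
I_A²/I_B² = (6/1001)/(2/429) = 9/7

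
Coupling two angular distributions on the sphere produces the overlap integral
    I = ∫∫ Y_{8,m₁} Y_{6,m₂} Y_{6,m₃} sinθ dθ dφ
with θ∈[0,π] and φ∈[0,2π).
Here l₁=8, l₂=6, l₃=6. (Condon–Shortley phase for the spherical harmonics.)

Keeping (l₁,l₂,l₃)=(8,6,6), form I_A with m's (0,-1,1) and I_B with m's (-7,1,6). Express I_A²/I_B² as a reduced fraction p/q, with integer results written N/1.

20/1573

Shared (l₁,l₂,l₃)=(8,6,6): N and (l;000)² cancel in I_A²/I_B².
A: Δ = 8!·8!·4!/21! = 1/1309458150; Racah Σ t=1..5: t=1:−1/609638400 t=2:+1/12441600 t=3:−1/2073600 t=4:+1/1990656 t=5:−1/12441600 = 1/54190080; ⇒ 3j(8 6 6; 0 -1 1)² = 50/323323, sgn -1
B: Δ = 8!·8!·4!/21! = 1/1309458150; Racah Σ t=7..7: t=7:−1/4877107200 = -1/4877107200; ⇒ 3j(8 6 6; -7 1 6)² = 55/4522, sgn -1
I_A²/I_B² = (50/323323)/(55/4522) = 20/1573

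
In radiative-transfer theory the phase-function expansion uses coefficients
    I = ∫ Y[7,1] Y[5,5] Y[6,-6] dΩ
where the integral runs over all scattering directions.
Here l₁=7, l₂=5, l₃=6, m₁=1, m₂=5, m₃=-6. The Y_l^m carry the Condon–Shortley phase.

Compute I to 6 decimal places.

-0.030399

m-sum 0 ✓  L=18 even ✓  2≤6≤12 ✓
Π(2lᵢ+1) = 15×11×13 = 2145
triangle coeff Δ(7,5,6) = 1/174594420
Σ_t [1,5]: t=1:−1/4147200 t=2:+1/207360 t=3:−1/82944 t=4:+1/207360 t=5:−1/4147200 = -1/345600
(3j)²=420/46189 [(7 5 6; 0 0 0)], sign=-1
Σ_t [6,6]: t=6:+1/696729600 = 1/696729600
(3j)²=5/8398 [(7 5 6; 1 5 -6)], sign=+1
⇒ 4πI² = 15750/1356277
I = (-1)√(15750/1356277/(4π)) = -0.03039913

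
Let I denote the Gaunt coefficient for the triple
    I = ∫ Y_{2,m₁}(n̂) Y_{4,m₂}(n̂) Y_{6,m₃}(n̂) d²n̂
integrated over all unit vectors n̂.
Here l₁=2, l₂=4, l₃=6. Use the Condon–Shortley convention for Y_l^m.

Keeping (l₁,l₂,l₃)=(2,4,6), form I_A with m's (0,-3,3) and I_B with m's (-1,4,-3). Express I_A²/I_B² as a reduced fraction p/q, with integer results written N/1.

12/1

l's match ⇒ only the (l;m) 3-j factors differ between A and B.
A: triangle coeff Δ(2,4,6) = 1/6435; Σ_t [0,0]: t=0:+1/20160 = 1/20160; (3j)²=12/715 [(2 4 6; 0 -3 3)], sign=-1
B: triangle coeff Δ(2,4,6) = 1/6435; Σ_t [0,0]: t=0:+1/241920 = 1/241920; (3j)²=1/715 [(2 4 6; -1 4 -3)], sign=-1
I_A²/I_B² = (12/715)/(1/715) = 12/1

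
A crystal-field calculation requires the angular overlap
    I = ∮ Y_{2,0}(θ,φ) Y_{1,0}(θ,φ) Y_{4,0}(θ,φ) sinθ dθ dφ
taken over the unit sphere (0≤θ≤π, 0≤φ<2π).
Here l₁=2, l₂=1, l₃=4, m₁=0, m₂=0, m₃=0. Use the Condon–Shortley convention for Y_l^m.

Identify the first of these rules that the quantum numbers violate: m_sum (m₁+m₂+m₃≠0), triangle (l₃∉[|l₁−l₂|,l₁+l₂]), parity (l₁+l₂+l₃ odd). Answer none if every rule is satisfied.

triangle

azimuthal sum: 0 + 0 + 0 = 0  ✓
1 ≤ 4 ≤ 3 (triangle on l)  ✗
L = 2 + 1 + 4 = 7 (odd)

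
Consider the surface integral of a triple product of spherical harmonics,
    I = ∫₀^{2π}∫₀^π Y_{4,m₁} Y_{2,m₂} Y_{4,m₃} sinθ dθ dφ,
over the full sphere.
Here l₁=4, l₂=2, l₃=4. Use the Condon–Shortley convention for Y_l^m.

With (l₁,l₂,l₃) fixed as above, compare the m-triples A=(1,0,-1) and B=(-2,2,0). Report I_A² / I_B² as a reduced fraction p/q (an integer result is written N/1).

289/540

Shared (l₁,l₂,l₃)=(4,2,4): N and (l;000)² cancel in I_A²/I_B².
A: Δ = 2!·6!·2!/11! = 1/13860; Racah Σ t=0..2: t=0:+1/144 t=1:−1/48 t=2:+1/480 = -17/1440; ⇒ 3j(4 2 4; 1 0 -1)² = 289/13860, sgn +1
B: Δ = 2!·6!·2!/11! = 1/13860; Racah Σ t=2..2: t=2:+1/192 = 1/192; ⇒ 3j(4 2 4; -2 2 0)² = 3/77, sgn +1
I_A²/I_B² = (289/13860)/(3/77) = 289/540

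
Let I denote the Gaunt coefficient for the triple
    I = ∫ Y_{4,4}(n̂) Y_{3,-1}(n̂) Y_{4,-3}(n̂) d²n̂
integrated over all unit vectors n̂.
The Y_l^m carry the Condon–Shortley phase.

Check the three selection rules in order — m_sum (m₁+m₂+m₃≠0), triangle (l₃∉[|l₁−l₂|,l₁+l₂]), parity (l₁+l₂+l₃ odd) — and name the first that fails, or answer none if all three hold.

Σmᵢ = 0  ✓
l₃∈[|l₁−l₂|,l₁+l₂]=[1,7], have l₃=4  ✓
Σlᵢ = 11 ⇒ odd  ✗

parity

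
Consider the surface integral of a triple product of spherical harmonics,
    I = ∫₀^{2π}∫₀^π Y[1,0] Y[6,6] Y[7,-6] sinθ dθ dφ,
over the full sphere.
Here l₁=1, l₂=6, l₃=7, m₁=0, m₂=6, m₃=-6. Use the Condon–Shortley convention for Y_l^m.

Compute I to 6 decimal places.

Checks pass: Σm=0; 14 even; l₃=7∈[5,7].
(2·1+1)(2·6+1)(2·7+1) = 585
Δ: 0! 2! 12! / 15! → 1/1365
sum: t=0:+1/518400 = 1/518400
3j²(1 6 7; 0 0 0) = Δ·Π!·Σ² = 7/195  (sign -1)
sum: t=0:+1/479001600 = 1/479001600
3j²(1 6 7; 0 6 -6) = Δ·Π!·Σ² = 1/105  (sign -1)
combine: 4πI² = 585·7/195·1/105 = 1/5
take √, sign +1: I = 0.12615663

0.126157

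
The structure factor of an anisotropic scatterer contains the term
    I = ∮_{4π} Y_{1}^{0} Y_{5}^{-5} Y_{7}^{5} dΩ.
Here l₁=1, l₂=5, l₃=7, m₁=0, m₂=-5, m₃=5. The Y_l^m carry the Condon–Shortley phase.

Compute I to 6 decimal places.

0.000000

l₃=7 ∉ [4,6] — triangle fails ⇒ I = 0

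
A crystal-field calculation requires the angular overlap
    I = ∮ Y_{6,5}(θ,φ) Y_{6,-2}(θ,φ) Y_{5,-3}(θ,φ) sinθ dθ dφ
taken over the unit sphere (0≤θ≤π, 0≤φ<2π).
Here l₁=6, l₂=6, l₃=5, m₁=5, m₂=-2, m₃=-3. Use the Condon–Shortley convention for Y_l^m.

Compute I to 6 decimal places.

0.000000

L=17 odd ⇒ parity kills the (l;000) factor ⇒ I = 0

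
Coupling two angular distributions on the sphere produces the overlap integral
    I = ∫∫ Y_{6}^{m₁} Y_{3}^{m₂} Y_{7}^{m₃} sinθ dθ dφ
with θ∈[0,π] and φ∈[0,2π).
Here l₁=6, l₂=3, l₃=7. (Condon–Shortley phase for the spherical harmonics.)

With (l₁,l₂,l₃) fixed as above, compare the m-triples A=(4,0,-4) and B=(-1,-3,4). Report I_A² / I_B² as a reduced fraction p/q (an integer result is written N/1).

Shared (l₁,l₂,l₃)=(6,3,7): N and (l;000)² cancel in I_A²/I_B².
A: Δ = 2!·10!·4!/17! = 1/2042040; Racah Σ t=0..2: t=0:+1/967680 t=1:−1/1451520 t=2:+1/43545600 = 1/2721600; ⇒ 3j(6 3 7; 4 0 -4)² = 32/7735, sgn -1
B: Δ = 2!·10!·4!/17! = 1/2042040; Racah Σ t=0..0: t=0:+1/1451520 = 1/1451520; ⇒ 3j(6 3 7; -1 -3 4)² = 75/3094, sgn -1
I_A²/I_B² = (32/7735)/(75/3094) = 64/375

64/375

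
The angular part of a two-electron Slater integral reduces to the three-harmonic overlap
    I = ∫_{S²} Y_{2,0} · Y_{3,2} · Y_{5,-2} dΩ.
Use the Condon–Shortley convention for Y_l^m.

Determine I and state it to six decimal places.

0.190188

Rules hold: Σm=0, L=10 even, 1≤5≤5.
N = 5·7·11 = 385
Δ = 0!·4!·6!/11! = 1/2310
Racah Σ t=0..0: t=0:+1/144 = 1/144
⇒ 3j(2 3 5; 0 0 0)² = 10/231, sgn -1
Racah Σ t=0..0: t=0:+1/480 = 1/480
⇒ 3j(2 3 5; 0 2 -2)² = 3/110, sgn -1
4πI² = N·(3j₀)²·(3jₘ)² = 5/11
I = +1·√(0.454545/4π) = 0.19018827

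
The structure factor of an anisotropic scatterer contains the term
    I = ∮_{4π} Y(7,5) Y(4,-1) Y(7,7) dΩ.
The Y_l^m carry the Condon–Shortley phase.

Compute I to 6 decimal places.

0.000000

Σmᵢ = 11 ≠ 0, so the φ-integral vanishes; I = 0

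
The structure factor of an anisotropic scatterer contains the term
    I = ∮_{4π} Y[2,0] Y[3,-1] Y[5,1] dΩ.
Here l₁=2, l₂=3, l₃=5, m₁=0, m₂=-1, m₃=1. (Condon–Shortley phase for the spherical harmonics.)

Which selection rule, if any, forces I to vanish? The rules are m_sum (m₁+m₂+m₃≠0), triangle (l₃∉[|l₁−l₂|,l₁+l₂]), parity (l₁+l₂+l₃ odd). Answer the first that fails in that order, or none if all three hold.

none

azimuthal sum: 0 − 1 + 1 = 0  ✓
1 ≤ 5 ≤ 5 (triangle on l)  ✓
L = 2 + 3 + 5 = 10 (even)  ✓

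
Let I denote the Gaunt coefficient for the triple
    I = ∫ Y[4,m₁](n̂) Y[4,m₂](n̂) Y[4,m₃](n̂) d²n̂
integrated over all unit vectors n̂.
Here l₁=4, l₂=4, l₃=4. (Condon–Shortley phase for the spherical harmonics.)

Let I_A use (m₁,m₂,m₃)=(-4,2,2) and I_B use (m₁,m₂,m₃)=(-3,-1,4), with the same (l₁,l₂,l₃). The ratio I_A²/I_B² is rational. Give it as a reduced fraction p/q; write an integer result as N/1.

Same 4,4,4: normalisation and zero-m 3j drop out of the ratio.
A: Δ: 4! 4! 4! / 13! → 1/450450; sum: t=4:+1/2304 = 1/2304; 3j²(4 4 4; -4 2 2) = Δ·Π!·Σ² = 5/143  (sign +1)
B: Δ: 4! 4! 4! / 13! → 1/450450; sum: t=3:−1/3456 = -1/3456; 3j²(4 4 4; -3 -1 4) = Δ·Π!·Σ² = 35/1287  (sign -1)
I_A²/I_B² = (5/143)/(35/1287) = 9/7

9/7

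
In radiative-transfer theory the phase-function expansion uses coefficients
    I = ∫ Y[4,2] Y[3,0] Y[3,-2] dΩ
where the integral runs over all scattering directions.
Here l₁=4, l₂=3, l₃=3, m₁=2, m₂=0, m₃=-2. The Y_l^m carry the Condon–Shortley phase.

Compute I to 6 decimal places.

-0.044418

Rules hold: Σm=0, L=10 even, 1≤3≤7.
N = 9·7·7 = 441
Δ = 4!·4!·2!/11! = 1/34650
Racah Σ t=1..3: t=1:−1/72 t=2:+1/16 t=3:−1/72 = 5/144
⇒ 3j(4 3 3; 0 0 0)² = 2/77, sgn -1
Racah Σ t=1..2: t=1:−1/72 t=2:+1/96 = -1/288
⇒ 3j(4 3 3; 2 0 -2)² = 1/462, sgn +1
4πI² = N·(3j₀)²·(3jₘ)² = 3/121
I = -1·√(0.0247934/4π) = -0.04441841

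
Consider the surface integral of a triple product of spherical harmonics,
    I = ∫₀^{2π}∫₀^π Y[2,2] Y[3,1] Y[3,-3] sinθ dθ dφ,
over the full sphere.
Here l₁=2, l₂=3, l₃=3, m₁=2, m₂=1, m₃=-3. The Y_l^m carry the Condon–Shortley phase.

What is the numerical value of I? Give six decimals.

Checks pass: Σm=0; 8 even; l₃=3∈[1,5].
(2·2+1)(2·3+1)(2·3+1) = 245
Δ: 2! 2! 4! / 9! → 1/3780
sum: t=0:+1/24 t=1:−1/4 t=2:+1/24 = -1/6
3j²(2 3 3; 0 0 0) = Δ·Π!·Σ² = 4/105  (sign +1)
sum: t=0:+1/96 = 1/96
3j²(2 3 3; 2 1 -3) = Δ·Π!·Σ² = 1/42  (sign +1)
combine: 4πI² = 245·4/105·1/42 = 2/9
take √, sign +1: I = 0.13298076

0.132981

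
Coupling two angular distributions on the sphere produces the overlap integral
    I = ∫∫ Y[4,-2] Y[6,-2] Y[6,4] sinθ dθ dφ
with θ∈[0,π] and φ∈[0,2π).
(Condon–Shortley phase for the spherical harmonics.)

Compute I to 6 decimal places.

Rules hold: Σm=0, L=16 even, 2≤6≤10.
N = 9·13·13 = 1521
Δ = 4!·4!·8!/17! = 1/15315300
Racah Σ t=0..4: t=0:+1/829440 t=1:−1/25920 t=2:+1/9216 t=3:−1/25920 t=4:+1/829440 = 7/207360
⇒ 3j(4 6 6; 0 0 0)² = 28/2431, sgn +1
Racah Σ t=2..4: t=2:+1/138240 t=3:−1/181440 t=4:+1/3870720 = 23/11612160
⇒ 3j(4 6 6; -2 -2 4)² = 529/204204, sgn +1
4πI² = N·(3j₀)²·(3jₘ)² = 1587/34969
I = +1·√(0.0453831/4π) = 0.06009550

0.060095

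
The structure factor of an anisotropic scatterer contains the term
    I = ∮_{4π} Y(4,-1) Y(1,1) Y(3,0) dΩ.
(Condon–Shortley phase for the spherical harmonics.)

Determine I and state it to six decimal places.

-0.194664

Checks pass: Σm=0; 8 even; l₃=3∈[3,5].
(2·4+1)(2·1+1)(2·3+1) = 189
Δ: 2! 6! 0! / 9! → 1/252
sum: t=1:−1/36 = -1/36
3j²(4 1 3; 0 0 0) = Δ·Π!·Σ² = 4/63  (sign +1)
sum: t=2:+1/72 = 1/72
3j²(4 1 3; -1 1 0) = Δ·Π!·Σ² = 5/126  (sign -1)
combine: 4πI² = 189·4/63·5/126 = 10/21
take √, sign -1: I = -0.19466390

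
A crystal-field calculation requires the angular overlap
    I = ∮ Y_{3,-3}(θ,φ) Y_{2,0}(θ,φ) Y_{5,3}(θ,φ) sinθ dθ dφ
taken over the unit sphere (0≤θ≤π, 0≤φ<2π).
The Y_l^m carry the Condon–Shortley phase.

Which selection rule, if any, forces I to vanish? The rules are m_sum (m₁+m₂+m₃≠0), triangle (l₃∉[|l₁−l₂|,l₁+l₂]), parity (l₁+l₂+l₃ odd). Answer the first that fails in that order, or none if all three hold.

m₁+m₂+m₃ = -3 + 0 + 3 = 0  ✓
triangle: |3−2|=1 ≤ l₃=5 ≤ 3+2=5  ✓
parity: l₁+l₂+l₃ = 10 is even  ✓

none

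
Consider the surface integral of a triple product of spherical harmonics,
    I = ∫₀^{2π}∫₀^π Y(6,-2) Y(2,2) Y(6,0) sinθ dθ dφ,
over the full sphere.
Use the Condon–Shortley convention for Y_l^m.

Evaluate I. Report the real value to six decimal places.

-0.191909

m-sum 0 ✓  L=14 even ✓  4≤6≤8 ✓
Π(2lᵢ+1) = 13×5×13 = 845
triangle coeff Δ(6,2,6) = 1/90090
Σ_t [0,2]: t=0:+1/69120 t=1:−1/14400 t=2:+1/69120 = -7/172800
(3j)²=14/715 [(6 2 6; 0 0 0)], sign=-1
Σ_t [2,2]: t=2:+1/69120 = 1/69120
(3j)²=4/143 [(6 2 6; -2 2 0)], sign=+1
⇒ 4πI² = 56/121
I = (-1)√(56/121/(4π)) = -0.19190947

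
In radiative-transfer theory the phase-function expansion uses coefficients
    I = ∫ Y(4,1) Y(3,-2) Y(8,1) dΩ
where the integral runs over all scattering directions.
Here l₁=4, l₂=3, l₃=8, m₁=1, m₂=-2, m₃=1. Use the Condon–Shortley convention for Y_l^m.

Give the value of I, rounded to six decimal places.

|4−3|≤8≤4+3 violated ⇒ I = 0

0.000000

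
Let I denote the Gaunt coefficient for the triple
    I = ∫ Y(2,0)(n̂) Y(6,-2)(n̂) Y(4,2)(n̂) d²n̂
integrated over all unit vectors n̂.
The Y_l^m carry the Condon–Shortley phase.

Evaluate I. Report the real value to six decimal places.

0.206144

Rules hold: Σm=0, L=12 even, 4≤4≤8.
N = 5·13·9 = 585
Δ = 4!·0!·8!/13! = 1/6435
Racah Σ t=2..2: t=2:+1/2304 = 1/2304
⇒ 3j(2 6 4; 0 0 0)² = 5/143, sgn +1
Racah Σ t=2..2: t=2:+1/5760 = 1/5760
⇒ 3j(2 6 4; 0 -2 2)² = 56/2145, sgn +1
4πI² = N·(3j₀)²·(3jₘ)² = 840/1573
I = +1·√(0.534011/4π) = 0.20614383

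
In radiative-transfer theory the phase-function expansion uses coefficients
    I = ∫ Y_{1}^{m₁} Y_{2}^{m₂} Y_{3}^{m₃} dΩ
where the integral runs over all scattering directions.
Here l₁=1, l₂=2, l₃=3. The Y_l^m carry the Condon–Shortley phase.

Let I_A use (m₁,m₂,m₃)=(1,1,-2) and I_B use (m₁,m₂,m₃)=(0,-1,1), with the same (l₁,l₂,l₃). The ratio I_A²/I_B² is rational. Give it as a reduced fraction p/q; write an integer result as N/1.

Same 1,2,3: normalisation and zero-m 3j drop out of the ratio.
A: Δ: 0! 2! 4! / 7! → 1/105; sum: t=0:+1/12 = 1/12; 3j²(1 2 3; 1 1 -2) = Δ·Π!·Σ² = 2/21  (sign -1)
B: Δ: 0! 2! 4! / 7! → 1/105; sum: t=0:+1/6 = 1/6; 3j²(1 2 3; 0 -1 1) = Δ·Π!·Σ² = 8/105  (sign +1)
I_A²/I_B² = (2/21)/(8/105) = 5/4

5/4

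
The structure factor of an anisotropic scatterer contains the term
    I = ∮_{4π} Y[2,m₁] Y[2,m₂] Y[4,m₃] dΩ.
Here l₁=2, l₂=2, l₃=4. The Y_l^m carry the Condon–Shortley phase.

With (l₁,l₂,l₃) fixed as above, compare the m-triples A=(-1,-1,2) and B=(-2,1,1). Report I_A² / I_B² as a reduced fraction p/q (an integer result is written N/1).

8/1

Shared (l₁,l₂,l₃)=(2,2,4): N and (l;000)² cancel in I_A²/I_B².
A: Δ = 0!·4!·4!/9! = 1/630; Racah Σ t=0..0: t=0:+1/36 = 1/36; ⇒ 3j(2 2 4; -1 -1 2)² = 4/63, sgn +1
B: Δ = 0!·4!·4!/9! = 1/630; Racah Σ t=0..0: t=0:+1/144 = 1/144; ⇒ 3j(2 2 4; -2 1 1)² = 1/126, sgn -1
I_A²/I_B² = (4/63)/(1/126) = 8/1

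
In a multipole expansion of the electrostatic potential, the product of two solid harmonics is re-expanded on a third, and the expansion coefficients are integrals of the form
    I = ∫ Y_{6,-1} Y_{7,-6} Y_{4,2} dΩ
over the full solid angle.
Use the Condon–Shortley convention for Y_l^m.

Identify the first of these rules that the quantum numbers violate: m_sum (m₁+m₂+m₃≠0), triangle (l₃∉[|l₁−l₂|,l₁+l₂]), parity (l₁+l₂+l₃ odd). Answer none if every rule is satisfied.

azimuthal sum: -1 − 6 + 2 = -5  ✗
1 ≤ 4 ≤ 13 (triangle on l)
L = 6 + 7 + 4 = 17 (odd)

m_sum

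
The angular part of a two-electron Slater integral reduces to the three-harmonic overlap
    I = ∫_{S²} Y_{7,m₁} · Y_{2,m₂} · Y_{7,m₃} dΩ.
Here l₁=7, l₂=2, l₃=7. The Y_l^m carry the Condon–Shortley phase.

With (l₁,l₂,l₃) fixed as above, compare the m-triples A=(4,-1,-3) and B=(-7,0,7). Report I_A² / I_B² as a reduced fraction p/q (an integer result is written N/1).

66/169

Shared (l₁,l₂,l₃)=(7,2,7): N and (l;000)² cancel in I_A²/I_B².
A: Δ = 2!·12!·2!/17! = 1/185640; Racah Σ t=0..1: t=0:+1/4354560 t=1:−1/14515200 = 1/6220800; ⇒ 3j(7 2 7; 4 -1 -3)² = 77/4420, sgn +1
B: Δ = 2!·12!·2!/17! = 1/185640; Racah Σ t=2..2: t=2:+1/1916006400 = 1/1916006400; ⇒ 3j(7 2 7; -7 0 7)² = 91/2040, sgn +1
I_A²/I_B² = (77/4420)/(91/2040) = 66/169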